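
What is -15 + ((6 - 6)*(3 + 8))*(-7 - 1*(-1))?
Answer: -15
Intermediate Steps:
-15 + ((6 - 6)*(3 + 8))*(-7 - 1*(-1)) = -15 + (0*11)*(-7 + 1) = -15 + 0*(-6) = -15 + 0 = -15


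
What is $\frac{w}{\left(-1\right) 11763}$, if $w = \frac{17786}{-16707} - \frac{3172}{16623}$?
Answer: $\frac{116217094}{1088941927581} \approx 0.00010672$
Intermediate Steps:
$w = - \frac{116217094}{92573487}$ ($w = 17786 \left(- \frac{1}{16707}\right) - \frac{3172}{16623} = - \frac{17786}{16707} - \frac{3172}{16623} = - \frac{116217094}{92573487} \approx -1.2554$)
$\frac{w}{\left(-1\right) 11763} = - \frac{116217094}{92573487 \left(\left(-1\right) 11763\right)} = - \frac{116217094}{92573487 \left(-11763\right)} = \left(- \frac{116217094}{92573487}\right) \left(- \frac{1}{11763}\right) = \frac{116217094}{1088941927581}$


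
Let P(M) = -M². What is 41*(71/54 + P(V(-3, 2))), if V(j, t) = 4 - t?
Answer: -5945/54 ≈ -110.09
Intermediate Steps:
41*(71/54 + P(V(-3, 2))) = 41*(71/54 - (4 - 1*2)²) = 41*(71*(1/54) - (4 - 2)²) = 41*(71/54 - 1*2²) = 41*(71/54 - 1*4) = 41*(71/54 - 4) = 41*(-145/54) = -5945/54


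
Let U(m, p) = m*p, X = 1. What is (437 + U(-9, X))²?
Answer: 183184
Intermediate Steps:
(437 + U(-9, X))² = (437 - 9*1)² = (437 - 9)² = 428² = 183184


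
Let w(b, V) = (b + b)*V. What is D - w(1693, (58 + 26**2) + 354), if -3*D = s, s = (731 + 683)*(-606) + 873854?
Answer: -11068874/3 ≈ -3.6896e+6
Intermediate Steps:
w(b, V) = 2*V*b (w(b, V) = (2*b)*V = 2*V*b)
s = 16970 (s = 1414*(-606) + 873854 = -856884 + 873854 = 16970)
D = -16970/3 (D = -1/3*16970 = -16970/3 ≈ -5656.7)
D - w(1693, (58 + 26**2) + 354) = -16970/3 - 2*((58 + 26**2) + 354)*1693 = -16970/3 - 2*((58 + 676) + 354)*1693 = -16970/3 - 2*(734 + 354)*1693 = -16970/3 - 2*1088*1693 = -16970/3 - 1*3683968 = -16970/3 - 3683968 = -11068874/3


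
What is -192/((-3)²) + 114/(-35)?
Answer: -2582/105 ≈ -24.590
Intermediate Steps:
-192/((-3)²) + 114/(-35) = -192/9 + 114*(-1/35) = -192*⅑ - 114/35 = -64/3 - 114/35 = -2582/105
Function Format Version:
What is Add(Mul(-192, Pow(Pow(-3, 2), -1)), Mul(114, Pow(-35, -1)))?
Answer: Rational(-2582, 105) ≈ -24.590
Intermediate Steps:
Add(Mul(-192, Pow(Pow(-3, 2), -1)), Mul(114, Pow(-35, -1))) = Add(Mul(-192, Pow(9, -1)), Mul(114, Rational(-1, 35))) = Add(Mul(-192, Rational(1, 9)), Rational(-114, 35)) = Add(Rational(-64, 3), Rational(-114, 35)) = Rational(-2582, 105)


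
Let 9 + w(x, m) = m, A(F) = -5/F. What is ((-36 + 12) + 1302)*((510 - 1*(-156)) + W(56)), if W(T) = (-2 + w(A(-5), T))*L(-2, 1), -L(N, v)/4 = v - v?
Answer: 851148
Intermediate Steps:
L(N, v) = 0 (L(N, v) = -4*(v - v) = -4*0 = 0)
w(x, m) = -9 + m
W(T) = 0 (W(T) = (-2 + (-9 + T))*0 = (-11 + T)*0 = 0)
((-36 + 12) + 1302)*((510 - 1*(-156)) + W(56)) = ((-36 + 12) + 1302)*((510 - 1*(-156)) + 0) = (-24 + 1302)*((510 + 156) + 0) = 1278*(666 + 0) = 1278*666 = 851148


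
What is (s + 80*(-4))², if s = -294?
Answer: 376996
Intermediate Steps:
(s + 80*(-4))² = (-294 + 80*(-4))² = (-294 - 320)² = (-614)² = 376996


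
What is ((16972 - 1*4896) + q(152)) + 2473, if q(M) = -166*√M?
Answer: 14549 - 332*√38 ≈ 12502.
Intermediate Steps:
((16972 - 1*4896) + q(152)) + 2473 = ((16972 - 1*4896) - 332*√38) + 2473 = ((16972 - 4896) - 332*√38) + 2473 = (12076 - 332*√38) + 2473 = 14549 - 332*√38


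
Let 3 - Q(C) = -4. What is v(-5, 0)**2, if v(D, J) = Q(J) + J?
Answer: 49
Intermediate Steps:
Q(C) = 7 (Q(C) = 3 - 1*(-4) = 3 + 4 = 7)
v(D, J) = 7 + J
v(-5, 0)**2 = (7 + 0)**2 = 7**2 = 49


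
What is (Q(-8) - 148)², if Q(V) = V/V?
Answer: 21609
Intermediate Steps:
Q(V) = 1
(Q(-8) - 148)² = (1 - 148)² = (-147)² = 21609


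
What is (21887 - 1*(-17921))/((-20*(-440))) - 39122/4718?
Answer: -2444679/648725 ≈ -3.7684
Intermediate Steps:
(21887 - 1*(-17921))/((-20*(-440))) - 39122/4718 = (21887 + 17921)/8800 - 39122*1/4718 = 39808*(1/8800) - 19561/2359 = 1244/275 - 19561/2359 = -2444679/648725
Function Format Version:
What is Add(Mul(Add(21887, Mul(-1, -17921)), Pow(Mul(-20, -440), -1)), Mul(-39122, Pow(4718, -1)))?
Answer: Rational(-2444679, 648725) ≈ -3.7684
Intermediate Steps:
Add(Mul(Add(21887, Mul(-1, -17921)), Pow(Mul(-20, -440), -1)), Mul(-39122, Pow(4718, -1))) = Add(Mul(Add(21887, 17921), Pow(8800, -1)), Mul(-39122, Rational(1, 4718))) = Add(Mul(39808, Rational(1, 8800)), Rational(-19561, 2359)) = Add(Rational(1244, 275), Rational(-19561, 2359)) = Rational(-2444679, 648725)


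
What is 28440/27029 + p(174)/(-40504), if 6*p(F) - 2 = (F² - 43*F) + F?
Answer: 3145373215/3284347848 ≈ 0.95769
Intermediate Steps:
p(F) = ⅓ - 7*F + F²/6 (p(F) = ⅓ + ((F² - 43*F) + F)/6 = ⅓ + (F² - 42*F)/6 = ⅓ + (-7*F + F²/6) = ⅓ - 7*F + F²/6)
28440/27029 + p(174)/(-40504) = 28440/27029 + (⅓ - 7*174 + (⅙)*174²)/(-40504) = 28440*(1/27029) + (⅓ - 1218 + (⅙)*30276)*(-1/40504) = 28440/27029 + (⅓ - 1218 + 5046)*(-1/40504) = 28440/27029 + (11485/3)*(-1/40504) = 28440/27029 - 11485/121512 = 3145373215/3284347848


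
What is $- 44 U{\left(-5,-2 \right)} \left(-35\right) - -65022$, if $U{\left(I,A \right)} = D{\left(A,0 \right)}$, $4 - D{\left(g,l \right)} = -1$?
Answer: $72722$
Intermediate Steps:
$D{\left(g,l \right)} = 5$ ($D{\left(g,l \right)} = 4 - -1 = 4 + 1 = 5$)
$U{\left(I,A \right)} = 5$
$- 44 U{\left(-5,-2 \right)} \left(-35\right) - -65022 = \left(-44\right) 5 \left(-35\right) - -65022 = \left(-220\right) \left(-35\right) + 65022 = 7700 + 65022 = 72722$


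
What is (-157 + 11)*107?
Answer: -15622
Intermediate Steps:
(-157 + 11)*107 = -146*107 = -15622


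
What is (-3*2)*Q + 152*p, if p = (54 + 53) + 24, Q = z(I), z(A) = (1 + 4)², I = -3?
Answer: 19762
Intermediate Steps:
z(A) = 25 (z(A) = 5² = 25)
Q = 25
p = 131 (p = 107 + 24 = 131)
(-3*2)*Q + 152*p = -3*2*25 + 152*131 = -6*25 + 19912 = -150 + 19912 = 19762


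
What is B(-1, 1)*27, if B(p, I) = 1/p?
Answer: -27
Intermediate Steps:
B(-1, 1)*27 = 27/(-1) = -1*27 = -27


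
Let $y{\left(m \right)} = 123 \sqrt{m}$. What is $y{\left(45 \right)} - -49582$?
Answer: $49582 + 369 \sqrt{5} \approx 50407.0$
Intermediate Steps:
$y{\left(45 \right)} - -49582 = 123 \sqrt{45} - -49582 = 123 \cdot 3 \sqrt{5} + 49582 = 369 \sqrt{5} + 49582 = 49582 + 369 \sqrt{5}$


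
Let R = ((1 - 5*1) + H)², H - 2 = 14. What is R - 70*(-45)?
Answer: 3294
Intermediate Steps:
H = 16 (H = 2 + 14 = 16)
R = 144 (R = ((1 - 5*1) + 16)² = ((1 - 5) + 16)² = (-4 + 16)² = 12² = 144)
R - 70*(-45) = 144 - 70*(-45) = 144 + 3150 = 3294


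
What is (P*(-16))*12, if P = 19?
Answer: -3648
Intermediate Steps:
(P*(-16))*12 = (19*(-16))*12 = -304*12 = -3648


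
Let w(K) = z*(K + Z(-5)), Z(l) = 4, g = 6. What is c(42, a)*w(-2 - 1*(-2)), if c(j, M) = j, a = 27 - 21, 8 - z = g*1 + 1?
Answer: 168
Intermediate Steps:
z = 1 (z = 8 - (6*1 + 1) = 8 - (6 + 1) = 8 - 1*7 = 8 - 7 = 1)
a = 6
w(K) = 4 + K (w(K) = 1*(K + 4) = 1*(4 + K) = 4 + K)
c(42, a)*w(-2 - 1*(-2)) = 42*(4 + (-2 - 1*(-2))) = 42*(4 + (-2 + 2)) = 42*(4 + 0) = 42*4 = 168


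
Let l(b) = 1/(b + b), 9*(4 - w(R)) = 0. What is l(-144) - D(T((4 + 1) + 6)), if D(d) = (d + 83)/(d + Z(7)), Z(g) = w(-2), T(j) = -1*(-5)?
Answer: -313/32 ≈ -9.7813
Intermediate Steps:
w(R) = 4 (w(R) = 4 - ⅑*0 = 4 + 0 = 4)
T(j) = 5
Z(g) = 4
l(b) = 1/(2*b)
D(d) = (83 + d)/(4 + d) (D(d) = (d + 83)/(d + 4) = (83 + d)/(4 + d))
l(-144) - D(T((4 + 1) + 6)) = (½)/(-144) - (83 + 5)/(4 + 5) = (½)*(-1/144) - 88/9 = -1/288 - 88/9 = -313/32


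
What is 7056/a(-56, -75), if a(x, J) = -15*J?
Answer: 784/125 ≈ 6.2720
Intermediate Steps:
7056/a(-56, -75) = 7056/((-15*(-75))) = 7056/1125 = 7056*(1/1125) = 784/125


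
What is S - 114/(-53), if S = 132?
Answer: 7110/53 ≈ 134.15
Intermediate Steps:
S - 114/(-53) = 132 - 114/(-53) = 132 - 114*(-1/53) = 132 + 114/53 = 7110/53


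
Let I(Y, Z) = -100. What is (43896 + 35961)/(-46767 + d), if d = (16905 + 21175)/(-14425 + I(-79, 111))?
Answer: -1744245/1021547 ≈ -1.7075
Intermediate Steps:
d = -1088/415 (d = (16905 + 21175)/(-14425 - 100) = 38080/(-14525) = 38080*(-1/14525) = -1088/415 ≈ -2.6217)
(43896 + 35961)/(-46767 + d) = (43896 + 35961)/(-46767 - 1088/415) = 79857/(-19409393/415) = 79857*(-415/19409393) = -1744245/1021547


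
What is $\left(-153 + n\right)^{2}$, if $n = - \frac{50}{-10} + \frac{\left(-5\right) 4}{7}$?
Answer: $\frac{1115136}{49} \approx 22758.0$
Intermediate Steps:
$n = \frac{15}{7}$ ($n = \left(-50\right) \left(- \frac{1}{10}\right) - \frac{20}{7} = 5 - \frac{20}{7} = \frac{15}{7} \approx 2.1429$)
$\left(-153 + n\right)^{2} = \left(-153 + \frac{15}{7}\right)^{2} = \left(- \frac{1056}{7}\right)^{2} = \frac{1115136}{49}$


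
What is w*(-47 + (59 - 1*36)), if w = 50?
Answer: -1200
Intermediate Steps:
w*(-47 + (59 - 1*36)) = 50*(-47 + (59 - 1*36)) = 50*(-47 + (59 - 36)) = 50*(-47 + 23) = 50*(-24) = -1200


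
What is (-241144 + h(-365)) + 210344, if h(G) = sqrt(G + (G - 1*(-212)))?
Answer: -30800 + I*sqrt(518) ≈ -30800.0 + 22.76*I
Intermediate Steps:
h(G) = sqrt(212 + 2*G) (h(G) = sqrt(G + (G + 212)) = sqrt(G + (212 + G)) = sqrt(212 + 2*G))
(-241144 + h(-365)) + 210344 = (-241144 + sqrt(212 + 2*(-365))) + 210344 = (-241144 + sqrt(212 - 730)) + 210344 = (-241144 + sqrt(-518)) + 210344 = (-241144 + I*sqrt(518)) + 210344 = -30800 + I*sqrt(518)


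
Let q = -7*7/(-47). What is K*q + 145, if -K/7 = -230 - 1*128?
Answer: 129609/47 ≈ 2757.6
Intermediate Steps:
q = 49/47 (q = -49*(-1/47) = 49/47 ≈ 1.0426)
K = 2506 (K = -7*(-230 - 1*128) = -7*(-230 - 128) = -7*(-358) = 2506)
K*q + 145 = 2506*(49/47) + 145 = 122794/47 + 145 = 129609/47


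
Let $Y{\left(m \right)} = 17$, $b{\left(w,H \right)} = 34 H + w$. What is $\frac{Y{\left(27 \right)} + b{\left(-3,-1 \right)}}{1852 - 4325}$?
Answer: $\frac{20}{2473} \approx 0.0080873$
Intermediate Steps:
$b{\left(w,H \right)} = w + 34 H$
$\frac{Y{\left(27 \right)} + b{\left(-3,-1 \right)}}{1852 - 4325} = \frac{17 + \left(-3 + 34 \left(-1\right)\right)}{1852 - 4325} = \frac{17 - 37}{-2473} = \left(17 - 37\right) \left(- \frac{1}{2473}\right) = \left(-20\right) \left(- \frac{1}{2473}\right) = \frac{20}{2473}$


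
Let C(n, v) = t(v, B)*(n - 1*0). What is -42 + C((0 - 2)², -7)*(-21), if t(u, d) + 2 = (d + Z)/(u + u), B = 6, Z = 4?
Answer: 186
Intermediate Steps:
t(u, d) = -2 + (4 + d)/(2*u) (t(u, d) = -2 + (d + 4)/(u + u) = -2 + (4 + d)/((2*u)) = -2 + (4 + d)*(1/(2*u)) = -2 + (4 + d)/(2*u))
C(n, v) = n*(10 - 4*v)/(2*v) (C(n, v) = ((4 + 6 - 4*v)/(2*v))*(n - 1*0) = ((10 - 4*v)/(2*v))*(n + 0) = ((10 - 4*v)/(2*v))*n = n*(10 - 4*v)/(2*v))
-42 + C((0 - 2)², -7)*(-21) = -42 + ((0 - 2)²*(5 - 2*(-7))/(-7))*(-21) = -42 + ((-2)²*(-⅐)*(5 + 14))*(-21) = -42 + (4*(-⅐)*19)*(-21) = -42 - 76/7*(-21) = -42 + 228 = 186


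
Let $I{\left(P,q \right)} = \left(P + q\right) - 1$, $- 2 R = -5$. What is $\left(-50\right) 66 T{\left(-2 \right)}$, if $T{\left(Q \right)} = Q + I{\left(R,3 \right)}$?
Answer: $-8250$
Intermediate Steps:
$R = \frac{5}{2}$ ($R = \left(- \frac{1}{2}\right) \left(-5\right) = \frac{5}{2} \approx 2.5$)
$I{\left(P,q \right)} = -1 + P + q$
$T{\left(Q \right)} = \frac{9}{2} + Q$ ($T{\left(Q \right)} = Q + \left(-1 + \frac{5}{2} + 3\right) = Q + \frac{9}{2} = \frac{9}{2} + Q$)
$\left(-50\right) 66 T{\left(-2 \right)} = \left(-50\right) 66 \left(\frac{9}{2} - 2\right) = \left(-3300\right) \frac{5}{2} = -8250$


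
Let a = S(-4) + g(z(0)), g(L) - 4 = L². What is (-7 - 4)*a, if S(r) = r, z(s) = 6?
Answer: -396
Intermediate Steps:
g(L) = 4 + L²
a = 36 (a = -4 + (4 + 6²) = -4 + (4 + 36) = -4 + 40 = 36)
(-7 - 4)*a = (-7 - 4)*36 = -11*36 = -396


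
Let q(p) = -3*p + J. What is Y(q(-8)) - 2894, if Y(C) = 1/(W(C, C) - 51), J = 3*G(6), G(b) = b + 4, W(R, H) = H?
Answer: -8681/3 ≈ -2893.7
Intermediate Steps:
G(b) = 4 + b
J = 30 (J = 3*(4 + 6) = 3*10 = 30)
q(p) = 30 - 3*p (q(p) = -3*p + 30 = 30 - 3*p)
Y(C) = 1/(-51 + C) (Y(C) = 1/(C - 51) = 1/(-51 + C))
Y(q(-8)) - 2894 = 1/(-51 + (30 - 3*(-8))) - 2894 = 1/(-51 + (30 + 24)) - 2894 = 1/(-51 + 54) - 2894 = 1/3 - 2894 = ⅓ - 2894 = -8681/3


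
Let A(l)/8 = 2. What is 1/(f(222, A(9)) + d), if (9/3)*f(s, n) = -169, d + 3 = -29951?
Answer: -3/90031 ≈ -3.3322e-5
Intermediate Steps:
d = -29954 (d = -3 - 29951 = -29954)
A(l) = 16 (A(l) = 8*2 = 16)
f(s, n) = -169/3 (f(s, n) = (⅓)*(-169) = -169/3)
1/(f(222, A(9)) + d) = 1/(-169/3 - 29954) = 1/(-90031/3) = -3/90031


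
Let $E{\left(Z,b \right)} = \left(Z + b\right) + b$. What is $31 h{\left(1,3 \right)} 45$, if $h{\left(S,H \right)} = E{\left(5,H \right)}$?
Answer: $15345$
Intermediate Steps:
$E{\left(Z,b \right)} = Z + 2 b$
$h{\left(S,H \right)} = 5 + 2 H$
$31 h{\left(1,3 \right)} 45 = 31 \left(5 + 2 \cdot 3\right) 45 = 31 \left(5 + 6\right) 45 = 31 \cdot 11 \cdot 45 = 341 \cdot 45 = 15345$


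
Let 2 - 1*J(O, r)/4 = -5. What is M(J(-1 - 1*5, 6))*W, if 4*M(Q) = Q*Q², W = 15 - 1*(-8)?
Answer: 126224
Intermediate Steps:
W = 23 (W = 15 + 8 = 23)
J(O, r) = 28 (J(O, r) = 8 - 4*(-5) = 8 + 20 = 28)
M(Q) = Q³/4 (M(Q) = (Q*Q²)/4 = Q³/4)
M(J(-1 - 1*5, 6))*W = ((¼)*28³)*23 = ((¼)*21952)*23 = 5488*23 = 126224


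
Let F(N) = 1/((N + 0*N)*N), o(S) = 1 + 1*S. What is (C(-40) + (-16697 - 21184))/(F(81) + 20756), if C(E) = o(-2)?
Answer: -8017542/4392907 ≈ -1.8251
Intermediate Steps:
o(S) = 1 + S
C(E) = -1 (C(E) = 1 - 2 = -1)
F(N) = N**(-2) (F(N) = 1/((N + 0)*N) = 1/(N*N) = N**(-2))
(C(-40) + (-16697 - 21184))/(F(81) + 20756) = (-1 + (-16697 - 21184))/(81**(-2) + 20756) = (-1 - 37881)/(1/6561 + 20756) = -37882/136180117/6561 = -37882*6561/136180117 = -8017542/4392907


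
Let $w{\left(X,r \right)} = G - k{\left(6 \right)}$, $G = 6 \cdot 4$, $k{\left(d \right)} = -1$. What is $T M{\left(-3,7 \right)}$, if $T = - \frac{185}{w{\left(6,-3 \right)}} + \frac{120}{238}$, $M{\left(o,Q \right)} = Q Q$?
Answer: $- \frac{28721}{85} \approx -337.89$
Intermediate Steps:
$G = 24$
$w{\left(X,r \right)} = 25$ ($w{\left(X,r \right)} = 24 - -1 = 24 + 1 = 25$)
$M{\left(o,Q \right)} = Q^{2}$
$T = - \frac{4103}{595}$ ($T = - \frac{185}{25} + \frac{120}{238} = \left(-185\right) \frac{1}{25} + 120 \cdot \frac{1}{238} = - \frac{37}{5} + \frac{60}{119} = - \frac{4103}{595} \approx -6.8958$)
$T M{\left(-3,7 \right)} = - \frac{4103 \cdot 7^{2}}{595} = \left(- \frac{4103}{595}\right) 49 = - \frac{28721}{85}$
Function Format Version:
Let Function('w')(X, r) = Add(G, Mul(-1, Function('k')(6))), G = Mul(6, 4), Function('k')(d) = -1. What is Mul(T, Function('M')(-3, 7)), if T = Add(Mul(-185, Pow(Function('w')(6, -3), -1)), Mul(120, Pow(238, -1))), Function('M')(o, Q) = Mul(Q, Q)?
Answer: Rational(-28721, 85) ≈ -337.89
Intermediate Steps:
G = 24
Function('w')(X, r) = 25 (Function('w')(X, r) = Add(24, Mul(-1, -1)) = Add(24, 1) = 25)
Function('M')(o, Q) = Pow(Q, 2)
T = Rational(-4103, 595) (T = Add(Mul(-185, Pow(25, -1)), Mul(120, Pow(238, -1))) = Add(Mul(-185, Rational(1, 25)), Mul(120, Rational(1, 238))) = Add(Rational(-37, 5), Rational(60, 119)) = Rational(-4103, 595) ≈ -6.8958)
Mul(T, Function('M')(-3, 7)) = Mul(Rational(-4103, 595), Pow(7, 2)) = Mul(Rational(-4103, 595), 49) = Rational(-28721, 85)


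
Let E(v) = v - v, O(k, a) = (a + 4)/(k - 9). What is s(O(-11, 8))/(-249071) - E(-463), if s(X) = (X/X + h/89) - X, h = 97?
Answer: -63/5833505 ≈ -1.0800e-5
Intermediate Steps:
O(k, a) = (4 + a)/(-9 + k)
s(X) = 186/89 - X (s(X) = (X/X + 97/89) - X = (1 + 97*(1/89)) - X = (1 + 97/89) - X = 186/89 - X)
E(v) = 0
s(O(-11, 8))/(-249071) - E(-463) = (186/89 - (4 + 8)/(-9 - 11))/(-249071) - 1*0 = (186/89 - 12/(-20))*(-1/249071) + 0 = (186/89 - (-1)*12/20)*(-1/249071) + 0 = (186/89 - 1*(-⅗))*(-1/249071) + 0 = (186/89 + ⅗)*(-1/249071) + 0 = (1197/445)*(-1/249071) + 0 = -63/5833505 + 0 = -63/5833505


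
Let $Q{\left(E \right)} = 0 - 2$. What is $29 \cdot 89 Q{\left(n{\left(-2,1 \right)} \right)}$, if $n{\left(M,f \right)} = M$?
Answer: $-5162$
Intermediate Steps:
$Q{\left(E \right)} = -2$
$29 \cdot 89 Q{\left(n{\left(-2,1 \right)} \right)} = 29 \cdot 89 \left(-2\right) = 2581 \left(-2\right) = -5162$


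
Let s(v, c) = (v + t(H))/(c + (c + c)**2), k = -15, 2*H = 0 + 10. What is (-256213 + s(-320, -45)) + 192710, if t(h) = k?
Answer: -102303400/1611 ≈ -63503.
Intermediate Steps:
H = 5 (H = (0 + 10)/2 = (1/2)*10 = 5)
t(h) = -15
s(v, c) = (-15 + v)/(c + 4*c**2) (s(v, c) = (v - 15)/(c + (c + c)**2) = (-15 + v)/(c + (2*c)**2) = (-15 + v)/(c + 4*c**2))
(-256213 + s(-320, -45)) + 192710 = (-256213 + (-15 - 320)/((-45)*(1 + 4*(-45)))) + 192710 = (-256213 - 1/45*(-335)/(1 - 180)) + 192710 = (-256213 - 1/45*(-335)/(-179)) + 192710 = (-256213 - 1/45*(-1/179)*(-335)) + 192710 = (-256213 - 67/1611) + 192710 = -412759210/1611 + 192710 = -102303400/1611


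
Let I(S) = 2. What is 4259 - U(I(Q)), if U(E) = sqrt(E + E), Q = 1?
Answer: 4257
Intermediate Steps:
U(E) = sqrt(2)*sqrt(E) (U(E) = sqrt(2*E) = sqrt(2)*sqrt(E))
4259 - U(I(Q)) = 4259 - sqrt(2)*sqrt(2) = 4259 - 1*2 = 4259 - 2 = 4257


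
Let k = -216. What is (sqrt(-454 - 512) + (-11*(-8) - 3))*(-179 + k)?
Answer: -33575 - 395*I*sqrt(966) ≈ -33575.0 - 12277.0*I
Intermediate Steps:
(sqrt(-454 - 512) + (-11*(-8) - 3))*(-179 + k) = (sqrt(-454 - 512) + (-11*(-8) - 3))*(-179 - 216) = (sqrt(-966) + (88 - 3))*(-395) = (I*sqrt(966) + 85)*(-395) = (85 + I*sqrt(966))*(-395) = -33575 - 395*I*sqrt(966)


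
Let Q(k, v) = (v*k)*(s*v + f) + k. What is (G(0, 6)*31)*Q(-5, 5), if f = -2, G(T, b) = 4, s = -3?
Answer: 52080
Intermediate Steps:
Q(k, v) = k + k*v*(-2 - 3*v) (Q(k, v) = (v*k)*(-3*v - 2) + k = (k*v)*(-2 - 3*v) + k = k*v*(-2 - 3*v) + k = k + k*v*(-2 - 3*v))
(G(0, 6)*31)*Q(-5, 5) = (4*31)*(-5*(1 - 3*5² - 2*5)) = 124*(-5*(1 - 3*25 - 10)) = 124*(-5*(1 - 75 - 10)) = 124*(-5*(-84)) = 124*420 = 52080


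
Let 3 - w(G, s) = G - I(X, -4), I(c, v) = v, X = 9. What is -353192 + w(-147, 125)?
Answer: -353046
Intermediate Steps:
w(G, s) = -1 - G (w(G, s) = 3 - (G - 1*(-4)) = 3 - (G + 4) = 3 - (4 + G) = 3 + (-4 - G) = -1 - G)
-353192 + w(-147, 125) = -353192 + (-1 - 1*(-147)) = -353192 + (-1 + 147) = -353192 + 146 = -353046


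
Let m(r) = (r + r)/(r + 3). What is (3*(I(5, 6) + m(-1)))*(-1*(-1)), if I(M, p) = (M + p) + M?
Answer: 45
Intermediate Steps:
m(r) = 2*r/(3 + r) (m(r) = (2*r)/(3 + r) = 2*r/(3 + r))
I(M, p) = p + 2*M
(3*(I(5, 6) + m(-1)))*(-1*(-1)) = (3*((6 + 2*5) + 2*(-1)/(3 - 1)))*(-1*(-1)) = (3*((6 + 10) + 2*(-1)/2))*1 = (3*(16 + 2*(-1)*(½)))*1 = (3*(16 - 1))*1 = (3*15)*1 = 45*1 = 45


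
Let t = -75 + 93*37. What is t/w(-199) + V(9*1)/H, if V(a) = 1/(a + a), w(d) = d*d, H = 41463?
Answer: 2512199845/29555572734 ≈ 0.084999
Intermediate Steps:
w(d) = d²
t = 3366 (t = -75 + 3441 = 3366)
V(a) = 1/(2*a)
t/w(-199) + V(9*1)/H = 3366/((-199)²) + (1/(2*((9*1))))/41463 = 3366/39601 + ((½)/9)*(1/41463) = 3366*(1/39601) + ((½)*(⅑))*(1/41463) = 3366/39601 + (1/18)*(1/41463) = 3366/39601 + 1/746334 = 2512199845/29555572734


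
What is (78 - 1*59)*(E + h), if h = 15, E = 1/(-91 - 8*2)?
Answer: 30476/107 ≈ 284.82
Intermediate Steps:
E = -1/107 (E = 1/(-91 - 16) = 1/(-107) = -1/107 ≈ -0.0093458)
(78 - 1*59)*(E + h) = (78 - 1*59)*(-1/107 + 15) = (78 - 59)*(1604/107) = 19*(1604/107) = 30476/107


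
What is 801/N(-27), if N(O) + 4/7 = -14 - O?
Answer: 1869/29 ≈ 64.448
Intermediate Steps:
N(O) = -102/7 - O (N(O) = -4/7 + (-14 - O) = -102/7 - O)
801/N(-27) = 801/(-102/7 - 1*(-27)) = 801/(-102/7 + 27) = 801/(87/7) = 801*(7/87) = 1869/29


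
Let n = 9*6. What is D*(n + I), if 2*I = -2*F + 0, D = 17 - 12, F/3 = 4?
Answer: 210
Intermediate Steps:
F = 12 (F = 3*4 = 12)
D = 5
I = -12 (I = (-2*12 + 0)/2 = (-24 + 0)/2 = (1/2)*(-24) = -12)
n = 54
D*(n + I) = 5*(54 - 12) = 5*42 = 210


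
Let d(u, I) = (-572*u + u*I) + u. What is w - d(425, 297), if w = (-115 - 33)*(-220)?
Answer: 149010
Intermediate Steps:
d(u, I) = -571*u + I*u (d(u, I) = (-572*u + I*u) + u = -571*u + I*u)
w = 32560 (w = -148*(-220) = 32560)
w - d(425, 297) = 32560 - 425*(-571 + 297) = 32560 - 425*(-274) = 32560 - 1*(-116450) = 32560 + 116450 = 149010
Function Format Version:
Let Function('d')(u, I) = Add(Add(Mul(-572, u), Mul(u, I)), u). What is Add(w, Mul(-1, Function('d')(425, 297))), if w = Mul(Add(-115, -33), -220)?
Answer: 149010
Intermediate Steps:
Function('d')(u, I) = Add(Mul(-571, u), Mul(I, u)) (Function('d')(u, I) = Add(Add(Mul(-572, u), Mul(I, u)), u) = Add(Mul(-571, u), Mul(I, u)))
w = 32560 (w = Mul(-148, -220) = 32560)
Add(w, Mul(-1, Function('d')(425, 297))) = Add(32560, Mul(-1, Mul(425, Add(-571, 297)))) = Add(32560, Mul(-1, Mul(425, -274))) = Add(32560, Mul(-1, -116450)) = Add(32560, 116450) = 149010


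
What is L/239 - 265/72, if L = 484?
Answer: -28487/17208 ≈ -1.6555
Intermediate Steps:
L/239 - 265/72 = 484/239 - 265/72 = -28487/17208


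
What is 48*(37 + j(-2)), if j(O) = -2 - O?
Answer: 1776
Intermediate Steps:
48*(37 + j(-2)) = 48*(37 + (-2 - 1*(-2))) = 48*(37 + (-2 + 2)) = 48*(37 + 0) = 48*37 = 1776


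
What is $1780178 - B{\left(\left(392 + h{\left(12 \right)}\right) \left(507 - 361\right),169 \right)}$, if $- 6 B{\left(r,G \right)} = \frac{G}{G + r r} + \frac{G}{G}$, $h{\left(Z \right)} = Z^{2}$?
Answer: $\frac{10901814127870469}{6124001705} \approx 1.7802 \cdot 10^{6}$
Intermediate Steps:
$B{\left(r,G \right)} = - \frac{1}{6} - \frac{G}{6 \left(G + r^{2}\right)}$ ($B{\left(r,G \right)} = - \frac{\frac{G}{G + r r} + \frac{G}{G}}{6} = - \frac{\frac{G}{G + r^{2}} + 1}{6} = - \frac{1 + \frac{G}{G + r^{2}}}{6} = - \frac{1}{6} - \frac{G}{6 \left(G + r^{2}\right)}$)
$1780178 - B{\left(\left(392 + h{\left(12 \right)}\right) \left(507 - 361\right),169 \right)} = 1780178 - \frac{\left(- \frac{1}{3}\right) 169 - \frac{\left(\left(392 + 12^{2}\right) \left(507 - 361\right)\right)^{2}}{6}}{169 + \left(\left(392 + 12^{2}\right) \left(507 - 361\right)\right)^{2}} = 1780178 - \frac{- \frac{169}{3} - \frac{\left(\left(392 + 144\right) 146\right)^{2}}{6}}{169 + \left(\left(392 + 144\right) 146\right)^{2}} = 1780178 - \frac{- \frac{169}{3} - \frac{\left(536 \cdot 146\right)^{2}}{6}}{169 + \left(536 \cdot 146\right)^{2}} = 1780178 - \frac{- \frac{169}{3} - \frac{78256^{2}}{6}}{169 + 78256^{2}} = 1780178 - \frac{- \frac{169}{3} - \frac{3062000768}{3}}{169 + 6124001536} = 1780178 - \frac{- \frac{169}{3} - \frac{3062000768}{3}}{6124001705} = 1780178 - \frac{1}{6124001705} \left(-1020666979\right) = 1780178 - - \frac{1020666979}{6124001705} = 1780178 + \frac{1020666979}{6124001705} = \frac{10901814127870469}{6124001705}$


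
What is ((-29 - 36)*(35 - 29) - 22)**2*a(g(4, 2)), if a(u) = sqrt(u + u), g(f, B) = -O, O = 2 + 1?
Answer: 169744*I*sqrt(6) ≈ 4.1579e+5*I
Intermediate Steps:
O = 3
g(f, B) = -3 (g(f, B) = -1*3 = -3)
a(u) = sqrt(2)*sqrt(u) (a(u) = sqrt(2*u) = sqrt(2)*sqrt(u))
((-29 - 36)*(35 - 29) - 22)**2*a(g(4, 2)) = ((-29 - 36)*(35 - 29) - 22)**2*(sqrt(2)*sqrt(-3)) = (-65*6 - 22)**2*(sqrt(2)*(I*sqrt(3))) = (-390 - 22)**2*(I*sqrt(6)) = (-412)**2*(I*sqrt(6)) = 169744*(I*sqrt(6)) = 169744*I*sqrt(6)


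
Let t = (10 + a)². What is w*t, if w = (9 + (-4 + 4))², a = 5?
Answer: 18225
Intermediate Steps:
t = 225 (t = (10 + 5)² = 15² = 225)
w = 81 (w = (9 + 0)² = 9² = 81)
w*t = 81*225 = 18225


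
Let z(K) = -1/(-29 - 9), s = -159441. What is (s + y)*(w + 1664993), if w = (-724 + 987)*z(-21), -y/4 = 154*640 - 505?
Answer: -34903589815017/38 ≈ -9.1852e+11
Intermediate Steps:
z(K) = 1/38 (z(K) = -1/(-38) = -1*(-1/38) = 1/38)
y = -392220 (y = -4*(154*640 - 505) = -4*(98560 - 505) = -4*98055 = -392220)
w = 263/38 (w = (-724 + 987)*(1/38) = 263*(1/38) = 263/38 ≈ 6.9211)
(s + y)*(w + 1664993) = (-159441 - 392220)*(263/38 + 1664993) = -551661*63269997/38 = -34903589815017/38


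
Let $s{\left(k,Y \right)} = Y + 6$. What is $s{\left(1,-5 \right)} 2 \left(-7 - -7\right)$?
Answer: $0$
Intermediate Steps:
$s{\left(k,Y \right)} = 6 + Y$
$s{\left(1,-5 \right)} 2 \left(-7 - -7\right) = \left(6 - 5\right) 2 \left(-7 - -7\right) = 1 \cdot 2 \left(-7 + 7\right) = 2 \cdot 0 = 0$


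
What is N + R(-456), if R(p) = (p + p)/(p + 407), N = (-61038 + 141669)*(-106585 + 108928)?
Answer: 9257004129/49 ≈ 1.8892e+8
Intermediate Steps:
N = 188918433 (N = 80631*2343 = 188918433)
R(p) = 2*p/(407 + p) (R(p) = (2*p)/(407 + p) = 2*p/(407 + p))
N + R(-456) = 188918433 + 2*(-456)/(407 - 456) = 188918433 + 2*(-456)/(-49) = 188918433 + 2*(-456)*(-1/49) = 188918433 + 912/49 = 9257004129/49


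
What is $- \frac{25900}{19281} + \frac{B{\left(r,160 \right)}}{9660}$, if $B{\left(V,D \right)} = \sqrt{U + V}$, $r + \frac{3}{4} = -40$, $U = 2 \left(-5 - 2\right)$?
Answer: $- \frac{25900}{19281} + \frac{i \sqrt{219}}{19320} \approx -1.3433 + 0.00076598 i$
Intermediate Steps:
$U = -14$ ($U = 2 \left(-7\right) = -14$)
$r = - \frac{163}{4}$ ($r = - \frac{3}{4} - 40 = - \frac{163}{4} \approx -40.75$)
$B{\left(V,D \right)} = \sqrt{-14 + V}$
$- \frac{25900}{19281} + \frac{B{\left(r,160 \right)}}{9660} = - \frac{25900}{19281} + \frac{\sqrt{-14 - \frac{163}{4}}}{9660} = \left(-25900\right) \frac{1}{19281} + \sqrt{- \frac{219}{4}} \cdot \frac{1}{9660} = - \frac{25900}{19281} + \frac{i \sqrt{219}}{2} \cdot \frac{1}{9660} = - \frac{25900}{19281} + \frac{i \sqrt{219}}{19320}$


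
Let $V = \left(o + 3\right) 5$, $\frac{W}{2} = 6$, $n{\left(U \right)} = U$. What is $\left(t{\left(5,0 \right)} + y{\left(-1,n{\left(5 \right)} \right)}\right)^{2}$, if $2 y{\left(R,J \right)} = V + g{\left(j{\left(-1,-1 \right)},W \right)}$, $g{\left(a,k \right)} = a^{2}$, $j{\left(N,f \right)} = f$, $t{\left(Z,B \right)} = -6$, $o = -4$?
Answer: $64$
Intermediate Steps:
$W = 12$ ($W = 2 \cdot 6 = 12$)
$V = -5$ ($V = \left(-4 + 3\right) 5 = \left(-1\right) 5 = -5$)
$y{\left(R,J \right)} = -2$ ($y{\left(R,J \right)} = \frac{-5 + \left(-1\right)^{2}}{2} = \frac{-5 + 1}{2} = \frac{1}{2} \left(-4\right) = -2$)
$\left(t{\left(5,0 \right)} + y{\left(-1,n{\left(5 \right)} \right)}\right)^{2} = \left(-6 - 2\right)^{2} = \left(-8\right)^{2} = 64$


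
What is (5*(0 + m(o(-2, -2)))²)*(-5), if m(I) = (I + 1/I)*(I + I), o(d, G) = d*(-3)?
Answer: -136900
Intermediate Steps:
o(d, G) = -3*d
m(I) = 2*I*(I + 1/I) (m(I) = (I + 1/I)*(2*I) = 2*I*(I + 1/I))
(5*(0 + m(o(-2, -2)))²)*(-5) = (5*(0 + (2 + 2*(-3*(-2))²))²)*(-5) = (5*(0 + (2 + 2*6²))²)*(-5) = (5*(0 + (2 + 2*36))²)*(-5) = (5*(0 + (2 + 72))²)*(-5) = (5*(0 + 74)²)*(-5) = (5*74²)*(-5) = (5*5476)*(-5) = 27380*(-5) = -136900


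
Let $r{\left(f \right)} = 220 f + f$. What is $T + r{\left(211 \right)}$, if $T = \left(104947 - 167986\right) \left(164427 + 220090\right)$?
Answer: $-24239520532$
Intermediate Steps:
$T = -24239567163$ ($T = \left(-63039\right) 384517 = -24239567163$)
$r{\left(f \right)} = 221 f$
$T + r{\left(211 \right)} = -24239567163 + 221 \cdot 211 = -24239567163 + 46631 = -24239520532$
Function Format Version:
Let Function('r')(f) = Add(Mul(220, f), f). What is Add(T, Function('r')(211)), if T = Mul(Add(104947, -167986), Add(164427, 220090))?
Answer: -24239520532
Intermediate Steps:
T = -24239567163 (T = Mul(-63039, 384517) = -24239567163)
Function('r')(f) = Mul(221, f)
Add(T, Function('r')(211)) = Add(-24239567163, Mul(221, 211)) = Add(-24239567163, 46631) = -24239520532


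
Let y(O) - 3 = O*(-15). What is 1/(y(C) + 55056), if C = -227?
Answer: 1/58464 ≈ 1.7105e-5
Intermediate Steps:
y(O) = 3 - 15*O (y(O) = 3 + O*(-15) = 3 - 15*O)
1/(y(C) + 55056) = 1/((3 - 15*(-227)) + 55056) = 1/((3 + 3405) + 55056) = 1/(3408 + 55056) = 1/58464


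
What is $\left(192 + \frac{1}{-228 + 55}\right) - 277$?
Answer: $- \frac{14706}{173} \approx -85.006$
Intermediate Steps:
$\left(192 + \frac{1}{-228 + 55}\right) - 277 = \left(192 + \frac{1}{-173}\right) - 277 = \left(192 - \frac{1}{173}\right) - 277 = \frac{33215}{173} - 277 = - \frac{14706}{173}$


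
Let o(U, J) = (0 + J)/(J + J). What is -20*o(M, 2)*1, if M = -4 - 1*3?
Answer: -10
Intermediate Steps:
M = -7 (M = -4 - 3 = -7)
o(U, J) = 1/2 (o(U, J) = J/((2*J)) = J*(1/(2*J)) = 1/2)
-20*o(M, 2)*1 = -20*1/2*1 = -10*1 = -10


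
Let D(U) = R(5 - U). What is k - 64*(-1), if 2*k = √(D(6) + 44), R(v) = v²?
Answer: 64 + 3*√5/2 ≈ 67.354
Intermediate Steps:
D(U) = (5 - U)²
k = 3*√5/2 (k = √((-5 + 6)² + 44)/2 = √(1² + 44)/2 = √(1 + 44)/2 = √45/2 = (3*√5)/2 = 3*√5/2 ≈ 3.3541)
k - 64*(-1) = 3*√5/2 - 64*(-1) = 3*√5/2 + 64 = 64 + 3*√5/2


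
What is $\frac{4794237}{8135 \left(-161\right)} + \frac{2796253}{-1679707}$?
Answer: $- \frac{1673609124502}{314281578235} \approx -5.3252$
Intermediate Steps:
$\frac{4794237}{8135 \left(-161\right)} + \frac{2796253}{-1679707} = \frac{4794237}{-1309735} + 2796253 \left(- \frac{1}{1679707}\right) = 4794237 \left(- \frac{1}{1309735}\right) - \frac{2796253}{1679707} = - \frac{684891}{187105} - \frac{2796253}{1679707} = - \frac{1673609124502}{314281578235}$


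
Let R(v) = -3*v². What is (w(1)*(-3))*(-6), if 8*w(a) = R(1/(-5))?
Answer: -27/100 ≈ -0.27000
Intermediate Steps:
w(a) = -3/200 (w(a) = (-3*(1/(-5))²)/8 = (-3*(-⅕)²)/8 = (-3*1/25)/8 = (⅛)*(-3/25) = -3/200)
(w(1)*(-3))*(-6) = -3/200*(-3)*(-6) = (9/200)*(-6) = -27/100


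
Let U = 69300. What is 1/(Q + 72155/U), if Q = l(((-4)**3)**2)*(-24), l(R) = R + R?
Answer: -13860/2724972449 ≈ -5.0863e-6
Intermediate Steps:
l(R) = 2*R
Q = -196608 (Q = (2*((-4)**3)**2)*(-24) = (2*(-64)**2)*(-24) = (2*4096)*(-24) = 8192*(-24) = -196608)
1/(Q + 72155/U) = 1/(-196608 + 72155/69300) = 1/(-196608 + 72155*(1/69300)) = 1/(-196608 + 14431/13860) = 1/(-2724972449/13860) = -13860/2724972449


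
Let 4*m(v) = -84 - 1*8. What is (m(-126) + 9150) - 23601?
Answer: -14474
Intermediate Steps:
m(v) = -23 (m(v) = (-84 - 1*8)/4 = (-84 - 8)/4 = (¼)*(-92) = -23)
(m(-126) + 9150) - 23601 = (-23 + 9150) - 23601 = 9127 - 23601 = -14474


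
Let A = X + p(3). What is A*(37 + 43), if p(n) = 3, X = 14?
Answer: 1360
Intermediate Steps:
A = 17 (A = 14 + 3 = 17)
A*(37 + 43) = 17*(37 + 43) = 17*80 = 1360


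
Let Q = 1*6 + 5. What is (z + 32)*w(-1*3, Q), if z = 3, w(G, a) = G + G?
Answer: -210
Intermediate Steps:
Q = 11 (Q = 6 + 5 = 11)
w(G, a) = 2*G
(z + 32)*w(-1*3, Q) = (3 + 32)*(2*(-1*3)) = 35*(2*(-3)) = 35*(-6) = -210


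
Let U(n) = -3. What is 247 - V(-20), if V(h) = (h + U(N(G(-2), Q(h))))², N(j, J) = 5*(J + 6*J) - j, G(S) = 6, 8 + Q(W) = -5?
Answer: -282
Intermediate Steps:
Q(W) = -13 (Q(W) = -8 - 5 = -13)
N(j, J) = -j + 35*J (N(j, J) = 5*(7*J) - j = 35*J - j = -j + 35*J)
V(h) = (-3 + h)² (V(h) = (h - 3)² = (-3 + h)²)
247 - V(-20) = 247 - (-3 - 20)² = 247 - 1*(-23)² = 247 - 1*529 = 247 - 529 = -282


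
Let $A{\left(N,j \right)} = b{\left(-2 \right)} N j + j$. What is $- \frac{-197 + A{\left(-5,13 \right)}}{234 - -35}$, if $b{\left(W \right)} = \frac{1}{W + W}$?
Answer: $\frac{671}{1076} \approx 0.62361$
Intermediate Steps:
$b{\left(W \right)} = \frac{1}{2 W}$
$A{\left(N,j \right)} = j - \frac{N j}{4}$ ($A{\left(N,j \right)} = \frac{1}{2 \left(-2\right)} N j + j = \frac{1}{2} \left(- \frac{1}{2}\right) N j + j = - \frac{N}{4} j + j = - \frac{N j}{4} + j = j - \frac{N j}{4}$)
$- \frac{-197 + A{\left(-5,13 \right)}}{234 - -35} = - \frac{-197 + \frac{1}{4} \cdot 13 \left(4 - -5\right)}{234 - -35} = - \frac{-197 + \frac{1}{4} \cdot 13 \left(4 + 5\right)}{234 + \left(-50 + 85\right)} = - \frac{-197 + \frac{1}{4} \cdot 13 \cdot 9}{234 + 35} = - \frac{-197 + \frac{117}{4}}{269} = - \frac{-671}{4 \cdot 269} = \left(-1\right) \left(- \frac{671}{1076}\right) = \frac{671}{1076}$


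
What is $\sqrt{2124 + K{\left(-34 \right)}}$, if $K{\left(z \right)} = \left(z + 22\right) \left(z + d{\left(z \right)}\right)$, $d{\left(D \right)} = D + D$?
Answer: $6 \sqrt{93} \approx 57.862$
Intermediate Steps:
$d{\left(D \right)} = 2 D$
$K{\left(z \right)} = 3 z \left(22 + z\right)$ ($K{\left(z \right)} = \left(z + 22\right) \left(z + 2 z\right) = \left(22 + z\right) 3 z = 3 z \left(22 + z\right)$)
$\sqrt{2124 + K{\left(-34 \right)}} = \sqrt{2124 + 3 \left(-34\right) \left(22 - 34\right)} = \sqrt{2124 + 3 \left(-34\right) \left(-12\right)} = \sqrt{2124 + 1224} = \sqrt{3348} = 6 \sqrt{93}$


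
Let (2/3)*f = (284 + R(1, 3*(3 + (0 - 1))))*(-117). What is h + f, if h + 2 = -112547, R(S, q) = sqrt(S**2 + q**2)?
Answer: -162391 - 351*sqrt(37)/2 ≈ -1.6346e+5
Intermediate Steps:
h = -112549 (h = -2 - 112547 = -112549)
f = -49842 - 351*sqrt(37)/2 (f = 3*((284 + sqrt(1**2 + (3*(3 + (0 - 1)))**2))*(-117))/2 = 3*((284 + sqrt(1 + (3*(3 - 1))**2))*(-117))/2 = 3*((284 + sqrt(1 + (3*2)**2))*(-117))/2 = 3*((284 + sqrt(1 + 6**2))*(-117))/2 = 3*((284 + sqrt(1 + 36))*(-117))/2 = 3*((284 + sqrt(37))*(-117))/2 = 3*(-33228 - 117*sqrt(37))/2 = -49842 - 351*sqrt(37)/2 ≈ -50910.)
h + f = -112549 + (-49842 - 351*sqrt(37)/2) = -162391 - 351*sqrt(37)/2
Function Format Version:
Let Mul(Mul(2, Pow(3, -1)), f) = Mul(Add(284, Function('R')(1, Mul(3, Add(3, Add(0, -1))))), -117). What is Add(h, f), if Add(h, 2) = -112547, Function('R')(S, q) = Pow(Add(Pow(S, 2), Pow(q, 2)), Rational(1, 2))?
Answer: Add(-162391, Mul(Rational(-351, 2), Pow(37, Rational(1, 2)))) ≈ -1.6346e+5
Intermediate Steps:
h = -112549 (h = Add(-2, -112547) = -112549)
f = Add(-49842, Mul(Rational(-351, 2), Pow(37, Rational(1, 2)))) (f = Mul(Rational(3, 2), Mul(Add(284, Pow(Add(Pow(1, 2), Pow(Mul(3, Add(3, Add(0, -1))), 2)), Rational(1, 2))), -117)) = Mul(Rational(3, 2), Mul(Add(284, Pow(Add(1, Pow(Mul(3, Add(3, -1)), 2)), Rational(1, 2))), -117)) = Mul(Rational(3, 2), Mul(Add(284, Pow(Add(1, Pow(Mul(3, 2), 2)), Rational(1, 2))), -117)) = Mul(Rational(3, 2), Mul(Add(284, Pow(Add(1, Pow(6, 2)), Rational(1, 2))), -117)) = Mul(Rational(3, 2), Mul(Add(284, Pow(Add(1, 36), Rational(1, 2))), -117)) = Mul(Rational(3, 2), Mul(Add(284, Pow(37, Rational(1, 2))), -117)) = Mul(Rational(3, 2), Add(-33228, Mul(-117, Pow(37, Rational(1, 2))))) = Add(-49842, Mul(Rational(-351, 2), Pow(37, Rational(1, 2)))) ≈ -50910.)
Add(h, f) = Add(-112549, Add(-49842, Mul(Rational(-351, 2), Pow(37, Rational(1, 2))))) = Add(-162391, Mul(Rational(-351, 2), Pow(37, Rational(1, 2))))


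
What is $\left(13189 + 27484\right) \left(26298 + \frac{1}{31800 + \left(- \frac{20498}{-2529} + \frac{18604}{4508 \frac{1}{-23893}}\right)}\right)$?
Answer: $\frac{203633553203937368595}{190379600801} \approx 1.0696 \cdot 10^{9}$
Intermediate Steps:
$\left(13189 + 27484\right) \left(26298 + \frac{1}{31800 + \left(- \frac{20498}{-2529} + \frac{18604}{4508 \frac{1}{-23893}}\right)}\right) = 40673 \left(26298 + \frac{1}{31800 + \left(\left(-20498\right) \left(- \frac{1}{2529}\right) + \frac{18604}{4508 \left(- \frac{1}{23893}\right)}\right)}\right) = 40673 \left(26298 + \frac{1}{31800 + \left(\frac{20498}{2529} + \frac{18604}{- \frac{4508}{23893}}\right)}\right) = 40673 \left(26298 + \frac{1}{31800 + \left(\frac{20498}{2529} + 18604 \left(- \frac{23893}{4508}\right)\right)}\right) = 40673 \left(26298 + \frac{1}{31800 + \left(\frac{20498}{2529} - \frac{111126343}{1127}\right)}\right) = 40673 \left(26298 + \frac{1}{31800 - \frac{281015420201}{2850183}}\right) = 40673 \left(26298 + \frac{1}{- \frac{190379600801}{2850183}}\right) = 40673 \left(26298 - \frac{2850183}{190379600801}\right) = 40673 \cdot \frac{5006602739014515}{190379600801} = \frac{203633553203937368595}{190379600801}$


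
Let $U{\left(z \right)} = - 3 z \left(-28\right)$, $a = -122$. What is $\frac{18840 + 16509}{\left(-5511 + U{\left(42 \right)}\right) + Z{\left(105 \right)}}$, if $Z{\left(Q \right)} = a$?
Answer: $- \frac{35349}{2105} \approx -16.793$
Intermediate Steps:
$Z{\left(Q \right)} = -122$
$U{\left(z \right)} = 84 z$
$\frac{18840 + 16509}{\left(-5511 + U{\left(42 \right)}\right) + Z{\left(105 \right)}} = \frac{18840 + 16509}{\left(-5511 + 84 \cdot 42\right) - 122} = \frac{35349}{\left(-5511 + 3528\right) - 122} = \frac{35349}{-1983 - 122} = \frac{35349}{-2105} = 35349 \left(- \frac{1}{2105}\right) = - \frac{35349}{2105}$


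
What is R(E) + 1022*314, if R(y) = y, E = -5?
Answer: 320903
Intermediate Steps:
R(E) + 1022*314 = -5 + 1022*314 = -5 + 320908 = 320903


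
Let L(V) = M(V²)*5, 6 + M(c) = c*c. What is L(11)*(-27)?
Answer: -1975725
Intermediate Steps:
M(c) = -6 + c² (M(c) = -6 + c*c = -6 + c²)
L(V) = -30 + 5*V⁴ (L(V) = (-6 + (V²)²)*5 = (-6 + V⁴)*5 = -30 + 5*V⁴)
L(11)*(-27) = (-30 + 5*11⁴)*(-27) = (-30 + 5*14641)*(-27) = (-30 + 73205)*(-27) = 73175*(-27) = -1975725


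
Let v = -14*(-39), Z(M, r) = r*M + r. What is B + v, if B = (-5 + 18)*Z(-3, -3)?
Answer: 624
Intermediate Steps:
Z(M, r) = r + M*r (Z(M, r) = M*r + r = r + M*r)
B = 78 (B = (-5 + 18)*(-3*(1 - 3)) = 13*(-3*(-2)) = 13*6 = 78)
v = 546
B + v = 78 + 546 = 624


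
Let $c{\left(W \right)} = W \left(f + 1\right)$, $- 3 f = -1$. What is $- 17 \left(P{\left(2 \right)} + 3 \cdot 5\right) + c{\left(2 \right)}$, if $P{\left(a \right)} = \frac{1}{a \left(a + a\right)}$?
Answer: $- \frac{6107}{24} \approx -254.46$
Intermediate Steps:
$f = \frac{1}{3}$ ($f = \left(- \frac{1}{3}\right) \left(-1\right) = \frac{1}{3} \approx 0.33333$)
$c{\left(W \right)} = \frac{4 W}{3}$ ($c{\left(W \right)} = W \left(\frac{1}{3} + 1\right) = W \frac{4}{3} = \frac{4 W}{3}$)
$P{\left(a \right)} = \frac{1}{2 a^{2}}$ ($P{\left(a \right)} = \frac{1}{a 2 a} = \frac{1}{2 a^{2}}$)
$- 17 \left(P{\left(2 \right)} + 3 \cdot 5\right) + c{\left(2 \right)} = - 17 \left(\frac{1}{2 \cdot 4} + 3 \cdot 5\right) + \frac{4}{3} \cdot 2 = - 17 \left(\frac{1}{2} \cdot \frac{1}{4} + 15\right) + \frac{8}{3} = - 17 \left(\frac{1}{8} + 15\right) + \frac{8}{3} = \left(-17\right) \frac{121}{8} + \frac{8}{3} = - \frac{2057}{8} + \frac{8}{3} = - \frac{6107}{24}$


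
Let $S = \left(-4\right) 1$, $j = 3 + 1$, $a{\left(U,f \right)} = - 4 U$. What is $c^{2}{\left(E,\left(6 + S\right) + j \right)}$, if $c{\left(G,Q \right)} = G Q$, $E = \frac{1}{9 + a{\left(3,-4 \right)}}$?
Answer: $4$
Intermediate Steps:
$j = 4$
$S = -4$
$E = - \frac{1}{3}$ ($E = \frac{1}{9 - 12} = \frac{1}{-3} = - \frac{1}{3} \approx -0.33333$)
$c^{2}{\left(E,\left(6 + S\right) + j \right)} = \left(- \frac{\left(6 - 4\right) + 4}{3}\right)^{2} = \left(- \frac{2 + 4}{3}\right)^{2} = \left(\left(- \frac{1}{3}\right) 6\right)^{2} = \left(-2\right)^{2} = 4$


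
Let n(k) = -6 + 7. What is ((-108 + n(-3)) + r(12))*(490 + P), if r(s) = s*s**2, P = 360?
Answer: 1377850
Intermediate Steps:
n(k) = 1
r(s) = s**3
((-108 + n(-3)) + r(12))*(490 + P) = ((-108 + 1) + 12**3)*(490 + 360) = (-107 + 1728)*850 = 1621*850 = 1377850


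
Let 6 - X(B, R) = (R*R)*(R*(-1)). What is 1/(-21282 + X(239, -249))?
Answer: -1/15459525 ≈ -6.4685e-8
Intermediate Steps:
X(B, R) = 6 + R³ (X(B, R) = 6 - R*R*R*(-1) = 6 - R²*(-R) = 6 - (-1)*R³ = 6 + R³)
1/(-21282 + X(239, -249)) = 1/(-21282 + (6 + (-249)³)) = 1/(-21282 + (6 - 15438249)) = 1/(-21282 - 15438243) = 1/(-15459525) = -1/15459525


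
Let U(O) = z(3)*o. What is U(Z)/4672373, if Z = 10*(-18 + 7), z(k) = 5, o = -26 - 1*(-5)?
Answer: -105/4672373 ≈ -2.2473e-5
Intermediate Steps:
o = -21 (o = -26 + 5 = -21)
Z = -110 (Z = 10*(-11) = -110)
U(O) = -105 (U(O) = 5*(-21) = -105)
U(Z)/4672373 = -105/4672373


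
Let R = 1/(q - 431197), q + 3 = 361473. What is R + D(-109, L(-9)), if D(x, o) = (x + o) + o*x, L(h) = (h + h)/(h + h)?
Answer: -15130760/69727 ≈ -217.00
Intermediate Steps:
q = 361470 (q = -3 + 361473 = 361470)
R = -1/69727 (R = 1/(361470 - 431197) = 1/(-69727) = -1/69727 ≈ -1.4342e-5)
L(h) = 1 (L(h) = (2*h)/((2*h)) = (2*h)*(1/(2*h)) = 1)
D(x, o) = o + x + o*x (D(x, o) = (o + x) + o*x = o + x + o*x)
R + D(-109, L(-9)) = -1/69727 + (1 - 109 + 1*(-109)) = -1/69727 + (1 - 109 - 109) = -1/69727 - 217 = -15130760/69727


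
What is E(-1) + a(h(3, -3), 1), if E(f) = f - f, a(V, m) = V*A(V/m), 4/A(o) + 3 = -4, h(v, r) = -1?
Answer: 4/7 ≈ 0.57143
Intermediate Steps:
A(o) = -4/7 (A(o) = 4/(-3 - 4) = 4/(-7) = 4*(-⅐) = -4/7)
a(V, m) = -4*V/7 (a(V, m) = V*(-4/7) = -4*V/7)
E(f) = 0
E(-1) + a(h(3, -3), 1) = 0 - 4/7*(-1) = 0 + 4/7 = 4/7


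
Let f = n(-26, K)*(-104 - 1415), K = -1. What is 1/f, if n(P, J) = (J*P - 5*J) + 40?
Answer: -1/107849 ≈ -9.2722e-6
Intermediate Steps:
n(P, J) = 40 - 5*J + J*P (n(P, J) = (-5*J + J*P) + 40 = 40 - 5*J + J*P)
f = -107849 (f = (40 - 5*(-1) - 1*(-26))*(-104 - 1415) = (40 + 5 + 26)*(-1519) = 71*(-1519) = -107849)
1/f = 1/(-107849) = -1/107849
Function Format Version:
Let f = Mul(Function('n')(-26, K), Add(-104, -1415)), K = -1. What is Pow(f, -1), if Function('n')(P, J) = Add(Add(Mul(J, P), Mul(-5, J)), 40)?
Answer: Rational(-1, 107849) ≈ -9.2722e-6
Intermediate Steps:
Function('n')(P, J) = Add(40, Mul(-5, J), Mul(J, P)) (Function('n')(P, J) = Add(Add(Mul(-5, J), Mul(J, P)), 40) = Add(40, Mul(-5, J), Mul(J, P)))
f = -107849 (f = Mul(Add(40, Mul(-5, -1), Mul(-1, -26)), Add(-104, -1415)) = Mul(Add(40, 5, 26), -1519) = Mul(71, -1519) = -107849)
Pow(f, -1) = Pow(-107849, -1) = Rational(-1, 107849)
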